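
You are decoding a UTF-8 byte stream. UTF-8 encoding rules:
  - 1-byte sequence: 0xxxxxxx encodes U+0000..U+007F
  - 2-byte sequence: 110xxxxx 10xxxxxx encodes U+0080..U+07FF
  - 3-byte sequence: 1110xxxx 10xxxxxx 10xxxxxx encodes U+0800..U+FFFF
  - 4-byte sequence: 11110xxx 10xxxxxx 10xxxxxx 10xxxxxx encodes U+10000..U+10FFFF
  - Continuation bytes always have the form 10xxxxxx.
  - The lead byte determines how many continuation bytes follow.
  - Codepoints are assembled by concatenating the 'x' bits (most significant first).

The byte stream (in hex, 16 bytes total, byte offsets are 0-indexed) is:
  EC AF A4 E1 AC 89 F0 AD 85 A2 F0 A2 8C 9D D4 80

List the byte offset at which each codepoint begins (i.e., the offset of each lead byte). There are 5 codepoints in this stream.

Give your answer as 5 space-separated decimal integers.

Answer: 0 3 6 10 14

Derivation:
Byte[0]=EC: 3-byte lead, need 2 cont bytes. acc=0xC
Byte[1]=AF: continuation. acc=(acc<<6)|0x2F=0x32F
Byte[2]=A4: continuation. acc=(acc<<6)|0x24=0xCBE4
Completed: cp=U+CBE4 (starts at byte 0)
Byte[3]=E1: 3-byte lead, need 2 cont bytes. acc=0x1
Byte[4]=AC: continuation. acc=(acc<<6)|0x2C=0x6C
Byte[5]=89: continuation. acc=(acc<<6)|0x09=0x1B09
Completed: cp=U+1B09 (starts at byte 3)
Byte[6]=F0: 4-byte lead, need 3 cont bytes. acc=0x0
Byte[7]=AD: continuation. acc=(acc<<6)|0x2D=0x2D
Byte[8]=85: continuation. acc=(acc<<6)|0x05=0xB45
Byte[9]=A2: continuation. acc=(acc<<6)|0x22=0x2D162
Completed: cp=U+2D162 (starts at byte 6)
Byte[10]=F0: 4-byte lead, need 3 cont bytes. acc=0x0
Byte[11]=A2: continuation. acc=(acc<<6)|0x22=0x22
Byte[12]=8C: continuation. acc=(acc<<6)|0x0C=0x88C
Byte[13]=9D: continuation. acc=(acc<<6)|0x1D=0x2231D
Completed: cp=U+2231D (starts at byte 10)
Byte[14]=D4: 2-byte lead, need 1 cont bytes. acc=0x14
Byte[15]=80: continuation. acc=(acc<<6)|0x00=0x500
Completed: cp=U+0500 (starts at byte 14)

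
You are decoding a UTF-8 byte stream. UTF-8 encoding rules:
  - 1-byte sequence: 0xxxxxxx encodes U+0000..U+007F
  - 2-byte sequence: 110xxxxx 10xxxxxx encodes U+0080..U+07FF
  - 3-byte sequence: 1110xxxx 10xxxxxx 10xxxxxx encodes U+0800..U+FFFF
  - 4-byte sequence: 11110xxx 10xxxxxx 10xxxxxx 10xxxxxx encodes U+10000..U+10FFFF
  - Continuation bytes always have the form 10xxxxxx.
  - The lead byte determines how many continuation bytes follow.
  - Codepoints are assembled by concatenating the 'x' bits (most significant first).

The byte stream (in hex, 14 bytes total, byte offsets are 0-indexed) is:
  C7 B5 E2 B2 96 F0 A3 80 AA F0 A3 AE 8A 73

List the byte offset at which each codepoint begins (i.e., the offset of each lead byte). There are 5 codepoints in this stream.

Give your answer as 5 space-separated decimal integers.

Byte[0]=C7: 2-byte lead, need 1 cont bytes. acc=0x7
Byte[1]=B5: continuation. acc=(acc<<6)|0x35=0x1F5
Completed: cp=U+01F5 (starts at byte 0)
Byte[2]=E2: 3-byte lead, need 2 cont bytes. acc=0x2
Byte[3]=B2: continuation. acc=(acc<<6)|0x32=0xB2
Byte[4]=96: continuation. acc=(acc<<6)|0x16=0x2C96
Completed: cp=U+2C96 (starts at byte 2)
Byte[5]=F0: 4-byte lead, need 3 cont bytes. acc=0x0
Byte[6]=A3: continuation. acc=(acc<<6)|0x23=0x23
Byte[7]=80: continuation. acc=(acc<<6)|0x00=0x8C0
Byte[8]=AA: continuation. acc=(acc<<6)|0x2A=0x2302A
Completed: cp=U+2302A (starts at byte 5)
Byte[9]=F0: 4-byte lead, need 3 cont bytes. acc=0x0
Byte[10]=A3: continuation. acc=(acc<<6)|0x23=0x23
Byte[11]=AE: continuation. acc=(acc<<6)|0x2E=0x8EE
Byte[12]=8A: continuation. acc=(acc<<6)|0x0A=0x23B8A
Completed: cp=U+23B8A (starts at byte 9)
Byte[13]=73: 1-byte ASCII. cp=U+0073

Answer: 0 2 5 9 13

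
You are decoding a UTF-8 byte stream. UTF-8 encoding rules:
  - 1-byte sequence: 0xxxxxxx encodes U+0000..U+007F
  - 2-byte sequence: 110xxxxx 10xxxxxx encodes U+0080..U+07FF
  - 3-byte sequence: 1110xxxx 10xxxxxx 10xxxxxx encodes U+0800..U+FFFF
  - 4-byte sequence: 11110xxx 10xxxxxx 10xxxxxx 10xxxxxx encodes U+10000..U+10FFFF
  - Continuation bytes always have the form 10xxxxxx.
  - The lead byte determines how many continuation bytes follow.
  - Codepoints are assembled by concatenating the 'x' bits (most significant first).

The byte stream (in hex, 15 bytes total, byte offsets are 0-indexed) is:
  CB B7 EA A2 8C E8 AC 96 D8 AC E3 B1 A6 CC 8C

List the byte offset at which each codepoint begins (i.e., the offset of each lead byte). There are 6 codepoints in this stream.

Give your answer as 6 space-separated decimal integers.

Answer: 0 2 5 8 10 13

Derivation:
Byte[0]=CB: 2-byte lead, need 1 cont bytes. acc=0xB
Byte[1]=B7: continuation. acc=(acc<<6)|0x37=0x2F7
Completed: cp=U+02F7 (starts at byte 0)
Byte[2]=EA: 3-byte lead, need 2 cont bytes. acc=0xA
Byte[3]=A2: continuation. acc=(acc<<6)|0x22=0x2A2
Byte[4]=8C: continuation. acc=(acc<<6)|0x0C=0xA88C
Completed: cp=U+A88C (starts at byte 2)
Byte[5]=E8: 3-byte lead, need 2 cont bytes. acc=0x8
Byte[6]=AC: continuation. acc=(acc<<6)|0x2C=0x22C
Byte[7]=96: continuation. acc=(acc<<6)|0x16=0x8B16
Completed: cp=U+8B16 (starts at byte 5)
Byte[8]=D8: 2-byte lead, need 1 cont bytes. acc=0x18
Byte[9]=AC: continuation. acc=(acc<<6)|0x2C=0x62C
Completed: cp=U+062C (starts at byte 8)
Byte[10]=E3: 3-byte lead, need 2 cont bytes. acc=0x3
Byte[11]=B1: continuation. acc=(acc<<6)|0x31=0xF1
Byte[12]=A6: continuation. acc=(acc<<6)|0x26=0x3C66
Completed: cp=U+3C66 (starts at byte 10)
Byte[13]=CC: 2-byte lead, need 1 cont bytes. acc=0xC
Byte[14]=8C: continuation. acc=(acc<<6)|0x0C=0x30C
Completed: cp=U+030C (starts at byte 13)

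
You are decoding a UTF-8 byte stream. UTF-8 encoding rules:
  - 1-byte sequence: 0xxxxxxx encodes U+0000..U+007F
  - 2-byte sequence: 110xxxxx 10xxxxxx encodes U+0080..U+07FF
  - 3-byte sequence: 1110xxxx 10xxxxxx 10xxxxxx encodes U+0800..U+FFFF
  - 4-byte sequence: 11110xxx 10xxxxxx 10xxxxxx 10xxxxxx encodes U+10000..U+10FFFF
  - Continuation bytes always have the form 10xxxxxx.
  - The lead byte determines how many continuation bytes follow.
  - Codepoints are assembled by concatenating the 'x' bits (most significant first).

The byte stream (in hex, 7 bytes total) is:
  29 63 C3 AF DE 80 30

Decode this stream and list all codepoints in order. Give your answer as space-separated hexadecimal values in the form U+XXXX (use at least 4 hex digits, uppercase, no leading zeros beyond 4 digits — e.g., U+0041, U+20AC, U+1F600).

Answer: U+0029 U+0063 U+00EF U+0780 U+0030

Derivation:
Byte[0]=29: 1-byte ASCII. cp=U+0029
Byte[1]=63: 1-byte ASCII. cp=U+0063
Byte[2]=C3: 2-byte lead, need 1 cont bytes. acc=0x3
Byte[3]=AF: continuation. acc=(acc<<6)|0x2F=0xEF
Completed: cp=U+00EF (starts at byte 2)
Byte[4]=DE: 2-byte lead, need 1 cont bytes. acc=0x1E
Byte[5]=80: continuation. acc=(acc<<6)|0x00=0x780
Completed: cp=U+0780 (starts at byte 4)
Byte[6]=30: 1-byte ASCII. cp=U+0030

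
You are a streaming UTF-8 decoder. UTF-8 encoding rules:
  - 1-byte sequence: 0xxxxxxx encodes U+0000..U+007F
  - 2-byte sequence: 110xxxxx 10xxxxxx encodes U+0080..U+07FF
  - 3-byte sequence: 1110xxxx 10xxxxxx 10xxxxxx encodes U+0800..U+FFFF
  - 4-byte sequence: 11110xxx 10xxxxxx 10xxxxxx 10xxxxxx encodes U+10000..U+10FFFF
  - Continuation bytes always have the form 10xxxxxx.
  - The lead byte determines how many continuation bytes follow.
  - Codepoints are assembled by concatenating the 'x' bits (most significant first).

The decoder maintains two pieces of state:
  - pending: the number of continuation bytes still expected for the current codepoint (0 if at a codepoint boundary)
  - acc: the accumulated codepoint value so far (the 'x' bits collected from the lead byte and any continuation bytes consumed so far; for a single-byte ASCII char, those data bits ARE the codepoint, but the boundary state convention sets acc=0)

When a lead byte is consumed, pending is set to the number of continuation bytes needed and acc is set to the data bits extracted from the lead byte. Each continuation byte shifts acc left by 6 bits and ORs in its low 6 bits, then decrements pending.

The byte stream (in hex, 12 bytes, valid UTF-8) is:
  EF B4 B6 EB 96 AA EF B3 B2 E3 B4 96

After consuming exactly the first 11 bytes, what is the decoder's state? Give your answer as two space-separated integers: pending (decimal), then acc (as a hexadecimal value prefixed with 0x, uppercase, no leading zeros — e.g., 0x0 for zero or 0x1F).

Answer: 1 0xF4

Derivation:
Byte[0]=EF: 3-byte lead. pending=2, acc=0xF
Byte[1]=B4: continuation. acc=(acc<<6)|0x34=0x3F4, pending=1
Byte[2]=B6: continuation. acc=(acc<<6)|0x36=0xFD36, pending=0
Byte[3]=EB: 3-byte lead. pending=2, acc=0xB
Byte[4]=96: continuation. acc=(acc<<6)|0x16=0x2D6, pending=1
Byte[5]=AA: continuation. acc=(acc<<6)|0x2A=0xB5AA, pending=0
Byte[6]=EF: 3-byte lead. pending=2, acc=0xF
Byte[7]=B3: continuation. acc=(acc<<6)|0x33=0x3F3, pending=1
Byte[8]=B2: continuation. acc=(acc<<6)|0x32=0xFCF2, pending=0
Byte[9]=E3: 3-byte lead. pending=2, acc=0x3
Byte[10]=B4: continuation. acc=(acc<<6)|0x34=0xF4, pending=1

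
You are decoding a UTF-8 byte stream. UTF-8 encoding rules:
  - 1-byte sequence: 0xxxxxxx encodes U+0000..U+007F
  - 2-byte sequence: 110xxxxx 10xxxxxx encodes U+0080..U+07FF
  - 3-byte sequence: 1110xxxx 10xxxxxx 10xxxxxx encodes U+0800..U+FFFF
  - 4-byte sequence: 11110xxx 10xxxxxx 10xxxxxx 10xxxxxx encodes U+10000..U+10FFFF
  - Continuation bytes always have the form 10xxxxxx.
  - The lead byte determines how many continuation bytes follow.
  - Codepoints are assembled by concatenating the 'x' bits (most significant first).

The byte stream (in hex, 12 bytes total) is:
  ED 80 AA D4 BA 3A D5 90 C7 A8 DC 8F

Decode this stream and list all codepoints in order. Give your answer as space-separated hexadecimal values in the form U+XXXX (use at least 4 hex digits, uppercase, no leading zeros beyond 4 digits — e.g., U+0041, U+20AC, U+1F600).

Answer: U+D02A U+053A U+003A U+0550 U+01E8 U+070F

Derivation:
Byte[0]=ED: 3-byte lead, need 2 cont bytes. acc=0xD
Byte[1]=80: continuation. acc=(acc<<6)|0x00=0x340
Byte[2]=AA: continuation. acc=(acc<<6)|0x2A=0xD02A
Completed: cp=U+D02A (starts at byte 0)
Byte[3]=D4: 2-byte lead, need 1 cont bytes. acc=0x14
Byte[4]=BA: continuation. acc=(acc<<6)|0x3A=0x53A
Completed: cp=U+053A (starts at byte 3)
Byte[5]=3A: 1-byte ASCII. cp=U+003A
Byte[6]=D5: 2-byte lead, need 1 cont bytes. acc=0x15
Byte[7]=90: continuation. acc=(acc<<6)|0x10=0x550
Completed: cp=U+0550 (starts at byte 6)
Byte[8]=C7: 2-byte lead, need 1 cont bytes. acc=0x7
Byte[9]=A8: continuation. acc=(acc<<6)|0x28=0x1E8
Completed: cp=U+01E8 (starts at byte 8)
Byte[10]=DC: 2-byte lead, need 1 cont bytes. acc=0x1C
Byte[11]=8F: continuation. acc=(acc<<6)|0x0F=0x70F
Completed: cp=U+070F (starts at byte 10)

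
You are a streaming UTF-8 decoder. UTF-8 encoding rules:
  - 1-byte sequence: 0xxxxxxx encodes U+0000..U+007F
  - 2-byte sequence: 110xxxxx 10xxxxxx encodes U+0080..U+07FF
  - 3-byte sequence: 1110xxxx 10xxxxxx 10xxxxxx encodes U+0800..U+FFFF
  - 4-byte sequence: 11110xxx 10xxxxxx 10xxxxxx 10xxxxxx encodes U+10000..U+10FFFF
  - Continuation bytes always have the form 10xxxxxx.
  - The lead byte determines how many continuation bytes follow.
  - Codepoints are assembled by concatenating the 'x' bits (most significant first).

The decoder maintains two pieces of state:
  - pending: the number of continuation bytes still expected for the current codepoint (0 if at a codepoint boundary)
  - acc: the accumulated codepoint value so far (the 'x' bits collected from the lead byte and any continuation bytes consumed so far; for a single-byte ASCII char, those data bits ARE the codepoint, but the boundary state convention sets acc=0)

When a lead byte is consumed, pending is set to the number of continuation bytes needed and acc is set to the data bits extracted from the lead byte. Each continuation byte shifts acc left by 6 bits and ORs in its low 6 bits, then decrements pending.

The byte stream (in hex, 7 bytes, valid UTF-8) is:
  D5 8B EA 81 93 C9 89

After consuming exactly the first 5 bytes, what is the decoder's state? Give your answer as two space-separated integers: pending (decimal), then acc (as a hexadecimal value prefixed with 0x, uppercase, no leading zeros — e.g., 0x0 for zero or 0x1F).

Answer: 0 0xA053

Derivation:
Byte[0]=D5: 2-byte lead. pending=1, acc=0x15
Byte[1]=8B: continuation. acc=(acc<<6)|0x0B=0x54B, pending=0
Byte[2]=EA: 3-byte lead. pending=2, acc=0xA
Byte[3]=81: continuation. acc=(acc<<6)|0x01=0x281, pending=1
Byte[4]=93: continuation. acc=(acc<<6)|0x13=0xA053, pending=0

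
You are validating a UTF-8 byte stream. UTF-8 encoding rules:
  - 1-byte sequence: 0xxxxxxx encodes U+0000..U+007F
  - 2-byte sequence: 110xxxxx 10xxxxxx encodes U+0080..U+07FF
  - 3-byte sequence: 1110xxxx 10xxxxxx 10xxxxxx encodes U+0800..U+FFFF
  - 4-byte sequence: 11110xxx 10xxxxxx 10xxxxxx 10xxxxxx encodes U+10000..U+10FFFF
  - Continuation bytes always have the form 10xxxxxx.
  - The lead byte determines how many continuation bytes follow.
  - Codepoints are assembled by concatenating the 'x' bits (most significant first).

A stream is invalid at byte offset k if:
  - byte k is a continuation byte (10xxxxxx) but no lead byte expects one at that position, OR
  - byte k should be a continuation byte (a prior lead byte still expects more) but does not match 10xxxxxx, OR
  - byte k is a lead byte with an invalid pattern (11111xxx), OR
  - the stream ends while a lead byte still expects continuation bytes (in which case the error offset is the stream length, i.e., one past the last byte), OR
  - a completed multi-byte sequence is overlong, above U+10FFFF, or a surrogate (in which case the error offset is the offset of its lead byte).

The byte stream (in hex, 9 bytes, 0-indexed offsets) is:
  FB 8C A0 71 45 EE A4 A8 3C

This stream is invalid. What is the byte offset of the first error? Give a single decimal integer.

Byte[0]=FB: INVALID lead byte (not 0xxx/110x/1110/11110)

Answer: 0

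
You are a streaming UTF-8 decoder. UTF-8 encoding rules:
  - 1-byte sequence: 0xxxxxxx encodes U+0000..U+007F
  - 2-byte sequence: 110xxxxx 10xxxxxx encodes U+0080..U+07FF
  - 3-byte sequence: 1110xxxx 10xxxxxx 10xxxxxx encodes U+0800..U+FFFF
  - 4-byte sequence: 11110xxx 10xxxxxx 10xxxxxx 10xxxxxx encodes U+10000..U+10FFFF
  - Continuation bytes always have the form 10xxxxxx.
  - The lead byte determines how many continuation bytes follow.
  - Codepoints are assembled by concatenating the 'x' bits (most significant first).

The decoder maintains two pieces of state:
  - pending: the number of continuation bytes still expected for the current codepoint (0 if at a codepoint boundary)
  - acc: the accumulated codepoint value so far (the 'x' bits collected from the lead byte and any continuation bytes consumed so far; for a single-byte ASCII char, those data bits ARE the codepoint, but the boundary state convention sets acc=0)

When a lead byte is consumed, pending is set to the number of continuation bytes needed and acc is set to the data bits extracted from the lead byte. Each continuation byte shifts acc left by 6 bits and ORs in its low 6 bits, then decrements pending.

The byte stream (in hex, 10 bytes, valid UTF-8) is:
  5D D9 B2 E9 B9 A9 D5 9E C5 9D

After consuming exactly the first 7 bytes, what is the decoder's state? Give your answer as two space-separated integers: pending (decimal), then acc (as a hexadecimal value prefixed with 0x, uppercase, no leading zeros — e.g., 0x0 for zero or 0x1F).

Answer: 1 0x15

Derivation:
Byte[0]=5D: 1-byte. pending=0, acc=0x0
Byte[1]=D9: 2-byte lead. pending=1, acc=0x19
Byte[2]=B2: continuation. acc=(acc<<6)|0x32=0x672, pending=0
Byte[3]=E9: 3-byte lead. pending=2, acc=0x9
Byte[4]=B9: continuation. acc=(acc<<6)|0x39=0x279, pending=1
Byte[5]=A9: continuation. acc=(acc<<6)|0x29=0x9E69, pending=0
Byte[6]=D5: 2-byte lead. pending=1, acc=0x15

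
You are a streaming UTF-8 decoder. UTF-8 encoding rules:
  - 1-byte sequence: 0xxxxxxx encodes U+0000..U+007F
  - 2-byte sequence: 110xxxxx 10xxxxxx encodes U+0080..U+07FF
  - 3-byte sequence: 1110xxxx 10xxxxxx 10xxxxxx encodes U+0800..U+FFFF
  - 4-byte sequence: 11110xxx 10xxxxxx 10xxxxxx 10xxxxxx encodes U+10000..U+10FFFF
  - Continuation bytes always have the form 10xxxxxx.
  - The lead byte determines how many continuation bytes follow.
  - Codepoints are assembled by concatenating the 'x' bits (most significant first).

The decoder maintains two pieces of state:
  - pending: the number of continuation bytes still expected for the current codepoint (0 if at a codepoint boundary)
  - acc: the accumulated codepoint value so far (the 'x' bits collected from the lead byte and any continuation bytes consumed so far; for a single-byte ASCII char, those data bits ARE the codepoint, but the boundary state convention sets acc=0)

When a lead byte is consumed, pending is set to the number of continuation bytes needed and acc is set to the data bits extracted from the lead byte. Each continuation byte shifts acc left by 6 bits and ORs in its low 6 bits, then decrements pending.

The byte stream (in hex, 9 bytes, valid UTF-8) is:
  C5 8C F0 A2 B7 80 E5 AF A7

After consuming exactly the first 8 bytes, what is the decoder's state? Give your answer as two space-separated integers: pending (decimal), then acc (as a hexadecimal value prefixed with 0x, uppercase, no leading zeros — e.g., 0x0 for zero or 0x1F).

Byte[0]=C5: 2-byte lead. pending=1, acc=0x5
Byte[1]=8C: continuation. acc=(acc<<6)|0x0C=0x14C, pending=0
Byte[2]=F0: 4-byte lead. pending=3, acc=0x0
Byte[3]=A2: continuation. acc=(acc<<6)|0x22=0x22, pending=2
Byte[4]=B7: continuation. acc=(acc<<6)|0x37=0x8B7, pending=1
Byte[5]=80: continuation. acc=(acc<<6)|0x00=0x22DC0, pending=0
Byte[6]=E5: 3-byte lead. pending=2, acc=0x5
Byte[7]=AF: continuation. acc=(acc<<6)|0x2F=0x16F, pending=1

Answer: 1 0x16F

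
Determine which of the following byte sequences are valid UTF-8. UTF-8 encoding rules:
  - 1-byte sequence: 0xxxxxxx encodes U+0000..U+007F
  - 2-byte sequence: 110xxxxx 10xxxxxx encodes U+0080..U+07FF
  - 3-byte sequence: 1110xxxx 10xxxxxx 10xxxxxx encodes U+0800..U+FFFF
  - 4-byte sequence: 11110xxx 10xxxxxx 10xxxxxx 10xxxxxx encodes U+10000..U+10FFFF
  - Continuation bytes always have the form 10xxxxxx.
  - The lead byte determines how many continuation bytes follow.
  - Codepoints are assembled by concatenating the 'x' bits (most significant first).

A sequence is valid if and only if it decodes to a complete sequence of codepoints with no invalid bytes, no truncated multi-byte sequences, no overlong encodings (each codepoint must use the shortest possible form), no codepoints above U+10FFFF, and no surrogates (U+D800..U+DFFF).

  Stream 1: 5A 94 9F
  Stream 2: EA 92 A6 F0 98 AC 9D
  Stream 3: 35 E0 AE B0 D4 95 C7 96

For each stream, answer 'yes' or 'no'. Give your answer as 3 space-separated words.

Answer: no yes yes

Derivation:
Stream 1: error at byte offset 1. INVALID
Stream 2: decodes cleanly. VALID
Stream 3: decodes cleanly. VALID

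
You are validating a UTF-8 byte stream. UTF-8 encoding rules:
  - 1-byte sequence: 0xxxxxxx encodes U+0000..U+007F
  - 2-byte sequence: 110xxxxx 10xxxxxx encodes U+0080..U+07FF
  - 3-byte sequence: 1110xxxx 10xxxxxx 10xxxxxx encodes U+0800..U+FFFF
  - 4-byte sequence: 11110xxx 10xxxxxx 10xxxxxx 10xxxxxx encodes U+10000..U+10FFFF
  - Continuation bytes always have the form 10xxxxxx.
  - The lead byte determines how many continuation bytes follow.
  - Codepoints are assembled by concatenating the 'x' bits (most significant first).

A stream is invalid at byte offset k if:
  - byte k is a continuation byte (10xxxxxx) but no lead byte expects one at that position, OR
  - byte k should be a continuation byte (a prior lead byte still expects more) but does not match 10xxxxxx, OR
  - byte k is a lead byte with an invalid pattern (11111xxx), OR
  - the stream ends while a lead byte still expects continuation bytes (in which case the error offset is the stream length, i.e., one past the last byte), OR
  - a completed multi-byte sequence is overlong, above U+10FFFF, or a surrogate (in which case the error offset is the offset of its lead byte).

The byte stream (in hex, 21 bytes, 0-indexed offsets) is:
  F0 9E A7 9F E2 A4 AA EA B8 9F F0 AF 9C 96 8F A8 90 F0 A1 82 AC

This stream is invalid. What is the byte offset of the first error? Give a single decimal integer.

Byte[0]=F0: 4-byte lead, need 3 cont bytes. acc=0x0
Byte[1]=9E: continuation. acc=(acc<<6)|0x1E=0x1E
Byte[2]=A7: continuation. acc=(acc<<6)|0x27=0x7A7
Byte[3]=9F: continuation. acc=(acc<<6)|0x1F=0x1E9DF
Completed: cp=U+1E9DF (starts at byte 0)
Byte[4]=E2: 3-byte lead, need 2 cont bytes. acc=0x2
Byte[5]=A4: continuation. acc=(acc<<6)|0x24=0xA4
Byte[6]=AA: continuation. acc=(acc<<6)|0x2A=0x292A
Completed: cp=U+292A (starts at byte 4)
Byte[7]=EA: 3-byte lead, need 2 cont bytes. acc=0xA
Byte[8]=B8: continuation. acc=(acc<<6)|0x38=0x2B8
Byte[9]=9F: continuation. acc=(acc<<6)|0x1F=0xAE1F
Completed: cp=U+AE1F (starts at byte 7)
Byte[10]=F0: 4-byte lead, need 3 cont bytes. acc=0x0
Byte[11]=AF: continuation. acc=(acc<<6)|0x2F=0x2F
Byte[12]=9C: continuation. acc=(acc<<6)|0x1C=0xBDC
Byte[13]=96: continuation. acc=(acc<<6)|0x16=0x2F716
Completed: cp=U+2F716 (starts at byte 10)
Byte[14]=8F: INVALID lead byte (not 0xxx/110x/1110/11110)

Answer: 14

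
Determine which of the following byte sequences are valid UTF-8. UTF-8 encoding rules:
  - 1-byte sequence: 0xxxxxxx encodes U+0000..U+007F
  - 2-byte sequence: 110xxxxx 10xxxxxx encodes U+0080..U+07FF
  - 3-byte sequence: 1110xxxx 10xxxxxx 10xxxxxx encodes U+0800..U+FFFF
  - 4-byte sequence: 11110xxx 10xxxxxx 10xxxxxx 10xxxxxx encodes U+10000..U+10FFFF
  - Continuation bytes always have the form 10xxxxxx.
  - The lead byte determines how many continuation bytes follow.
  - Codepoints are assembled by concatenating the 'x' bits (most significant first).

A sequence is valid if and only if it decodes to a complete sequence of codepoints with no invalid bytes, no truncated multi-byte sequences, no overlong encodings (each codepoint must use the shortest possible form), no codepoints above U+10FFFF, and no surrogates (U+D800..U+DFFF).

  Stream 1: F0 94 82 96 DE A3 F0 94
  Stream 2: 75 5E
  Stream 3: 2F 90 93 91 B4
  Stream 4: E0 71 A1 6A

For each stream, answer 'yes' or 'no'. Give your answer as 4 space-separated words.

Answer: no yes no no

Derivation:
Stream 1: error at byte offset 8. INVALID
Stream 2: decodes cleanly. VALID
Stream 3: error at byte offset 1. INVALID
Stream 4: error at byte offset 1. INVALID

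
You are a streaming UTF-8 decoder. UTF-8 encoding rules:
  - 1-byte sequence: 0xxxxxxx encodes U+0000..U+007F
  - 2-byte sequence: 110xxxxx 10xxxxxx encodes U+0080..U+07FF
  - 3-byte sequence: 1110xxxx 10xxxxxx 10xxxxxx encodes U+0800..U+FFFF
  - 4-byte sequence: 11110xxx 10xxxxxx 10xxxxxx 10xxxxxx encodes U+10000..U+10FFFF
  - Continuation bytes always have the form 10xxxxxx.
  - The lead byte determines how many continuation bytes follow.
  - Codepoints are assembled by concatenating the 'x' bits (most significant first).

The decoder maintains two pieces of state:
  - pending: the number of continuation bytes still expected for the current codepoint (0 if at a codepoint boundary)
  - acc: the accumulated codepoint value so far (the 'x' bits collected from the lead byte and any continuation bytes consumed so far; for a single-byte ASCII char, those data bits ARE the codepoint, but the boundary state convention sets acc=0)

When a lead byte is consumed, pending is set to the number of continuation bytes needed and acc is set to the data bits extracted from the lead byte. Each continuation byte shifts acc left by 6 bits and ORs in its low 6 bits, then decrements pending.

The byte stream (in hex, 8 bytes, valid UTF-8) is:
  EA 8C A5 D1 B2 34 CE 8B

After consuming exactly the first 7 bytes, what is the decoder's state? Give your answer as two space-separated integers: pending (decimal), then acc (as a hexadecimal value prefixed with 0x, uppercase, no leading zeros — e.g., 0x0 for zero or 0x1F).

Byte[0]=EA: 3-byte lead. pending=2, acc=0xA
Byte[1]=8C: continuation. acc=(acc<<6)|0x0C=0x28C, pending=1
Byte[2]=A5: continuation. acc=(acc<<6)|0x25=0xA325, pending=0
Byte[3]=D1: 2-byte lead. pending=1, acc=0x11
Byte[4]=B2: continuation. acc=(acc<<6)|0x32=0x472, pending=0
Byte[5]=34: 1-byte. pending=0, acc=0x0
Byte[6]=CE: 2-byte lead. pending=1, acc=0xE

Answer: 1 0xE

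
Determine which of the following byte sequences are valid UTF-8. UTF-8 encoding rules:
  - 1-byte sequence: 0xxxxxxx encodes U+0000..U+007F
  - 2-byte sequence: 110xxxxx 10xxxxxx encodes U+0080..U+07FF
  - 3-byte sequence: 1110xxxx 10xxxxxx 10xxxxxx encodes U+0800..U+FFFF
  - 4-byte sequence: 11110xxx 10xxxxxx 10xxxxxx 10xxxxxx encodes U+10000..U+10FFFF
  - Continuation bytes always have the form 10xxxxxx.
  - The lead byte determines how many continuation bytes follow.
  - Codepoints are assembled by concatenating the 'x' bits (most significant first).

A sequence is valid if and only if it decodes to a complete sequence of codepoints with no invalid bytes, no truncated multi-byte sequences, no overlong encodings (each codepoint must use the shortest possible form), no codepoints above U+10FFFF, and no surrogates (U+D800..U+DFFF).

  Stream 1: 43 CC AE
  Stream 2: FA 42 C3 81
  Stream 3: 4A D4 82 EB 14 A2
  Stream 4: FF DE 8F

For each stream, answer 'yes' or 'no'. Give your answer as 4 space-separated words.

Answer: yes no no no

Derivation:
Stream 1: decodes cleanly. VALID
Stream 2: error at byte offset 0. INVALID
Stream 3: error at byte offset 4. INVALID
Stream 4: error at byte offset 0. INVALID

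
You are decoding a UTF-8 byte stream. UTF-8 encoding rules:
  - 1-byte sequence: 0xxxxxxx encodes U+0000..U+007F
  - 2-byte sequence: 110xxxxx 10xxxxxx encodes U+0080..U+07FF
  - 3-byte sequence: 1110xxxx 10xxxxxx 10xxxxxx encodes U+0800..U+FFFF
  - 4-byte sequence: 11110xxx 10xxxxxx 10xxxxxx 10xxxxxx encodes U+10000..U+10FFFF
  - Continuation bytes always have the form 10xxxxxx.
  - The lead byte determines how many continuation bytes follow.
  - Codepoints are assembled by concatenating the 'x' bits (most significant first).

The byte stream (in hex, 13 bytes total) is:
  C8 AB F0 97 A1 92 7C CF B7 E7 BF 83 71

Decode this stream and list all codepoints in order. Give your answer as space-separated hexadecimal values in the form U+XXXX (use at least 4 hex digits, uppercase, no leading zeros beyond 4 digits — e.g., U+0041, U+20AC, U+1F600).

Byte[0]=C8: 2-byte lead, need 1 cont bytes. acc=0x8
Byte[1]=AB: continuation. acc=(acc<<6)|0x2B=0x22B
Completed: cp=U+022B (starts at byte 0)
Byte[2]=F0: 4-byte lead, need 3 cont bytes. acc=0x0
Byte[3]=97: continuation. acc=(acc<<6)|0x17=0x17
Byte[4]=A1: continuation. acc=(acc<<6)|0x21=0x5E1
Byte[5]=92: continuation. acc=(acc<<6)|0x12=0x17852
Completed: cp=U+17852 (starts at byte 2)
Byte[6]=7C: 1-byte ASCII. cp=U+007C
Byte[7]=CF: 2-byte lead, need 1 cont bytes. acc=0xF
Byte[8]=B7: continuation. acc=(acc<<6)|0x37=0x3F7
Completed: cp=U+03F7 (starts at byte 7)
Byte[9]=E7: 3-byte lead, need 2 cont bytes. acc=0x7
Byte[10]=BF: continuation. acc=(acc<<6)|0x3F=0x1FF
Byte[11]=83: continuation. acc=(acc<<6)|0x03=0x7FC3
Completed: cp=U+7FC3 (starts at byte 9)
Byte[12]=71: 1-byte ASCII. cp=U+0071

Answer: U+022B U+17852 U+007C U+03F7 U+7FC3 U+0071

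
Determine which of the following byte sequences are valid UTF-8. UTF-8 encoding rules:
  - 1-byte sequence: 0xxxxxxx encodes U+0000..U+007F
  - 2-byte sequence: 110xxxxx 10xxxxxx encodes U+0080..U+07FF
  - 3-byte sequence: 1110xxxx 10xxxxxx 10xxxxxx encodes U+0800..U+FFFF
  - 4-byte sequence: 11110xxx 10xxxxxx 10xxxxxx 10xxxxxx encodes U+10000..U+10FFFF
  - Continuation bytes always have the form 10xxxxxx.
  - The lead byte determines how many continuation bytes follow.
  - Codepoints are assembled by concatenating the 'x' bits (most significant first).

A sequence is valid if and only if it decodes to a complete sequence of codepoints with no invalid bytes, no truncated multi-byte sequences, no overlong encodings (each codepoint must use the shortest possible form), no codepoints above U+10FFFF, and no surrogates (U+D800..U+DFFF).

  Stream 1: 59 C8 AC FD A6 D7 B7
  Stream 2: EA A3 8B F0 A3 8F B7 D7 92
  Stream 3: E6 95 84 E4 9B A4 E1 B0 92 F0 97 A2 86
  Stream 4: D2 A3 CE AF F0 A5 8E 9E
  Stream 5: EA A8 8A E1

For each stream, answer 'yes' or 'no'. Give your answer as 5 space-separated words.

Answer: no yes yes yes no

Derivation:
Stream 1: error at byte offset 3. INVALID
Stream 2: decodes cleanly. VALID
Stream 3: decodes cleanly. VALID
Stream 4: decodes cleanly. VALID
Stream 5: error at byte offset 4. INVALID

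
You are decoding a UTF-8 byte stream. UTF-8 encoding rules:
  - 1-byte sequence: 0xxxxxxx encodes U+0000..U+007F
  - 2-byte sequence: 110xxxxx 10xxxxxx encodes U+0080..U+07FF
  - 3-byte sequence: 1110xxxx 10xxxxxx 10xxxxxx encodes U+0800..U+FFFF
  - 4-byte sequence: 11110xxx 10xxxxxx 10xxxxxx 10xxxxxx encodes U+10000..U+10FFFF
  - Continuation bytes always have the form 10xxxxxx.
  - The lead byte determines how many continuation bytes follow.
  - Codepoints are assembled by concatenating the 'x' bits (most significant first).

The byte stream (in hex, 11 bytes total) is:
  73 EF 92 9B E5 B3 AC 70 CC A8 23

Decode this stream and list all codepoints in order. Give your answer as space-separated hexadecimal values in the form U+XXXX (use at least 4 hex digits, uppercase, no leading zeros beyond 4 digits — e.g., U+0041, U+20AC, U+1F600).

Byte[0]=73: 1-byte ASCII. cp=U+0073
Byte[1]=EF: 3-byte lead, need 2 cont bytes. acc=0xF
Byte[2]=92: continuation. acc=(acc<<6)|0x12=0x3D2
Byte[3]=9B: continuation. acc=(acc<<6)|0x1B=0xF49B
Completed: cp=U+F49B (starts at byte 1)
Byte[4]=E5: 3-byte lead, need 2 cont bytes. acc=0x5
Byte[5]=B3: continuation. acc=(acc<<6)|0x33=0x173
Byte[6]=AC: continuation. acc=(acc<<6)|0x2C=0x5CEC
Completed: cp=U+5CEC (starts at byte 4)
Byte[7]=70: 1-byte ASCII. cp=U+0070
Byte[8]=CC: 2-byte lead, need 1 cont bytes. acc=0xC
Byte[9]=A8: continuation. acc=(acc<<6)|0x28=0x328
Completed: cp=U+0328 (starts at byte 8)
Byte[10]=23: 1-byte ASCII. cp=U+0023

Answer: U+0073 U+F49B U+5CEC U+0070 U+0328 U+0023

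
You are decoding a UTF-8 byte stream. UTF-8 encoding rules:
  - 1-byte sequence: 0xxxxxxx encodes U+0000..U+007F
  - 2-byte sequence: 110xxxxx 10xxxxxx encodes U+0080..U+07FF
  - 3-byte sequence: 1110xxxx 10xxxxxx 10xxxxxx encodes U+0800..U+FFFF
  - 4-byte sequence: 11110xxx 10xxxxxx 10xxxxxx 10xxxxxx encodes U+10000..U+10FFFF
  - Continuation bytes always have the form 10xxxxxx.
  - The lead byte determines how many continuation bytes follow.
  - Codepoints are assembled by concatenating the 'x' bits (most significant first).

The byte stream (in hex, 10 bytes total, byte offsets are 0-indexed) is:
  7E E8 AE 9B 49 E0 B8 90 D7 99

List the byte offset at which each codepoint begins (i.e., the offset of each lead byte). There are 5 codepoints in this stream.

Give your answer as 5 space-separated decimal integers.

Answer: 0 1 4 5 8

Derivation:
Byte[0]=7E: 1-byte ASCII. cp=U+007E
Byte[1]=E8: 3-byte lead, need 2 cont bytes. acc=0x8
Byte[2]=AE: continuation. acc=(acc<<6)|0x2E=0x22E
Byte[3]=9B: continuation. acc=(acc<<6)|0x1B=0x8B9B
Completed: cp=U+8B9B (starts at byte 1)
Byte[4]=49: 1-byte ASCII. cp=U+0049
Byte[5]=E0: 3-byte lead, need 2 cont bytes. acc=0x0
Byte[6]=B8: continuation. acc=(acc<<6)|0x38=0x38
Byte[7]=90: continuation. acc=(acc<<6)|0x10=0xE10
Completed: cp=U+0E10 (starts at byte 5)
Byte[8]=D7: 2-byte lead, need 1 cont bytes. acc=0x17
Byte[9]=99: continuation. acc=(acc<<6)|0x19=0x5D9
Completed: cp=U+05D9 (starts at byte 8)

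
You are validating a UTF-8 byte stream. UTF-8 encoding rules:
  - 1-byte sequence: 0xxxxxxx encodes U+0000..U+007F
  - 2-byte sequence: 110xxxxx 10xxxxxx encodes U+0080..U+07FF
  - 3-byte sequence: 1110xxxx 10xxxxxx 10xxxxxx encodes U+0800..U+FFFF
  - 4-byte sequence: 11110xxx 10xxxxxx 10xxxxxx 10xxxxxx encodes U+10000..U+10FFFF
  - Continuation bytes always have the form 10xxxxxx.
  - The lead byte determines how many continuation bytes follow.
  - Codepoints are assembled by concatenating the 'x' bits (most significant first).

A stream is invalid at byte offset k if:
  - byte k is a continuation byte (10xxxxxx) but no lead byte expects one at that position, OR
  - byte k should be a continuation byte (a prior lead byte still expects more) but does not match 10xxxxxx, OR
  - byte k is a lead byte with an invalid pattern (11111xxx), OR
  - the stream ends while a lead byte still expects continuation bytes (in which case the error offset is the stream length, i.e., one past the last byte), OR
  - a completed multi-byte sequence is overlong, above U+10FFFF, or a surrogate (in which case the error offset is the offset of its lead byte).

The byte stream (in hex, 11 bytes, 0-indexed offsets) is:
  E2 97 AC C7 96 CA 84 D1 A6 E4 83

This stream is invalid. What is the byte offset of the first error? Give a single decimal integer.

Byte[0]=E2: 3-byte lead, need 2 cont bytes. acc=0x2
Byte[1]=97: continuation. acc=(acc<<6)|0x17=0x97
Byte[2]=AC: continuation. acc=(acc<<6)|0x2C=0x25EC
Completed: cp=U+25EC (starts at byte 0)
Byte[3]=C7: 2-byte lead, need 1 cont bytes. acc=0x7
Byte[4]=96: continuation. acc=(acc<<6)|0x16=0x1D6
Completed: cp=U+01D6 (starts at byte 3)
Byte[5]=CA: 2-byte lead, need 1 cont bytes. acc=0xA
Byte[6]=84: continuation. acc=(acc<<6)|0x04=0x284
Completed: cp=U+0284 (starts at byte 5)
Byte[7]=D1: 2-byte lead, need 1 cont bytes. acc=0x11
Byte[8]=A6: continuation. acc=(acc<<6)|0x26=0x466
Completed: cp=U+0466 (starts at byte 7)
Byte[9]=E4: 3-byte lead, need 2 cont bytes. acc=0x4
Byte[10]=83: continuation. acc=(acc<<6)|0x03=0x103
Byte[11]: stream ended, expected continuation. INVALID

Answer: 11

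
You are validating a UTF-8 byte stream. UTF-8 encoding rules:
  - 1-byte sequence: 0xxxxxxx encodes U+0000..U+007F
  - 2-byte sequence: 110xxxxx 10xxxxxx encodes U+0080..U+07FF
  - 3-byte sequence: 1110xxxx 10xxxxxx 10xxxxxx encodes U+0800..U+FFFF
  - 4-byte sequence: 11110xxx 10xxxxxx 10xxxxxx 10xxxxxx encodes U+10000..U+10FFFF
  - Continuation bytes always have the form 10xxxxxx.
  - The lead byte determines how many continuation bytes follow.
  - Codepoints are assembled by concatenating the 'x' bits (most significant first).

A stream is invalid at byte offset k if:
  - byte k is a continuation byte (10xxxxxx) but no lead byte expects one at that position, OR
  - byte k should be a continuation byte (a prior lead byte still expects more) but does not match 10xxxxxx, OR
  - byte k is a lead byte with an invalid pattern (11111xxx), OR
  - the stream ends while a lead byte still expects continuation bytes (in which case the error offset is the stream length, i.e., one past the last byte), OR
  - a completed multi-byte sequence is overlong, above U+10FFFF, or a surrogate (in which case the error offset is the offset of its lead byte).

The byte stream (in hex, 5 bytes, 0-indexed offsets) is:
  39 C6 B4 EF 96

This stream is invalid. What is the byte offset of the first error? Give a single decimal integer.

Byte[0]=39: 1-byte ASCII. cp=U+0039
Byte[1]=C6: 2-byte lead, need 1 cont bytes. acc=0x6
Byte[2]=B4: continuation. acc=(acc<<6)|0x34=0x1B4
Completed: cp=U+01B4 (starts at byte 1)
Byte[3]=EF: 3-byte lead, need 2 cont bytes. acc=0xF
Byte[4]=96: continuation. acc=(acc<<6)|0x16=0x3D6
Byte[5]: stream ended, expected continuation. INVALID

Answer: 5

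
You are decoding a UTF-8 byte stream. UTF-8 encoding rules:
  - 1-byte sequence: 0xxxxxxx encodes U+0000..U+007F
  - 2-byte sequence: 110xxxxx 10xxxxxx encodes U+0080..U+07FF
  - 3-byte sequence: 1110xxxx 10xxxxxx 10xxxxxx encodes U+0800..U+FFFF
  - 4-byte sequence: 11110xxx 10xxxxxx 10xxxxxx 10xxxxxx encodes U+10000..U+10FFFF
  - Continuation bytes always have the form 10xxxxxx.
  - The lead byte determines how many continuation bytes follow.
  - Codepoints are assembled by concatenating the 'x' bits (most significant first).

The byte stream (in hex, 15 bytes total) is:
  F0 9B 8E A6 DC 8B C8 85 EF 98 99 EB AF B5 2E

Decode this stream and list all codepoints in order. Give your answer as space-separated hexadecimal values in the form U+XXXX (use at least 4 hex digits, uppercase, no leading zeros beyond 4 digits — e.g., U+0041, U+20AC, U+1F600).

Answer: U+1B3A6 U+070B U+0205 U+F619 U+BBF5 U+002E

Derivation:
Byte[0]=F0: 4-byte lead, need 3 cont bytes. acc=0x0
Byte[1]=9B: continuation. acc=(acc<<6)|0x1B=0x1B
Byte[2]=8E: continuation. acc=(acc<<6)|0x0E=0x6CE
Byte[3]=A6: continuation. acc=(acc<<6)|0x26=0x1B3A6
Completed: cp=U+1B3A6 (starts at byte 0)
Byte[4]=DC: 2-byte lead, need 1 cont bytes. acc=0x1C
Byte[5]=8B: continuation. acc=(acc<<6)|0x0B=0x70B
Completed: cp=U+070B (starts at byte 4)
Byte[6]=C8: 2-byte lead, need 1 cont bytes. acc=0x8
Byte[7]=85: continuation. acc=(acc<<6)|0x05=0x205
Completed: cp=U+0205 (starts at byte 6)
Byte[8]=EF: 3-byte lead, need 2 cont bytes. acc=0xF
Byte[9]=98: continuation. acc=(acc<<6)|0x18=0x3D8
Byte[10]=99: continuation. acc=(acc<<6)|0x19=0xF619
Completed: cp=U+F619 (starts at byte 8)
Byte[11]=EB: 3-byte lead, need 2 cont bytes. acc=0xB
Byte[12]=AF: continuation. acc=(acc<<6)|0x2F=0x2EF
Byte[13]=B5: continuation. acc=(acc<<6)|0x35=0xBBF5
Completed: cp=U+BBF5 (starts at byte 11)
Byte[14]=2E: 1-byte ASCII. cp=U+002E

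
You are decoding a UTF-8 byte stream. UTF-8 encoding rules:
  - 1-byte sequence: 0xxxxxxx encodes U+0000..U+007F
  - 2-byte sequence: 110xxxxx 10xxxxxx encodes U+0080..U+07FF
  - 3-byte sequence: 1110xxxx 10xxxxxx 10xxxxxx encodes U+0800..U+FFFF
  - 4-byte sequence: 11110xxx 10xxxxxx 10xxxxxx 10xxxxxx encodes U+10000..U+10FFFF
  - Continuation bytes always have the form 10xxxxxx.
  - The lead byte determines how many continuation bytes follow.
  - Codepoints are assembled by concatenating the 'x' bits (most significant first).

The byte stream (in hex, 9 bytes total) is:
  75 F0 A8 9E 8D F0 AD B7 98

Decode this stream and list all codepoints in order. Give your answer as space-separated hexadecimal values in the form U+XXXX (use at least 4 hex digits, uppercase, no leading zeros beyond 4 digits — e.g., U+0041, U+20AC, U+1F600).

Answer: U+0075 U+2878D U+2DDD8

Derivation:
Byte[0]=75: 1-byte ASCII. cp=U+0075
Byte[1]=F0: 4-byte lead, need 3 cont bytes. acc=0x0
Byte[2]=A8: continuation. acc=(acc<<6)|0x28=0x28
Byte[3]=9E: continuation. acc=(acc<<6)|0x1E=0xA1E
Byte[4]=8D: continuation. acc=(acc<<6)|0x0D=0x2878D
Completed: cp=U+2878D (starts at byte 1)
Byte[5]=F0: 4-byte lead, need 3 cont bytes. acc=0x0
Byte[6]=AD: continuation. acc=(acc<<6)|0x2D=0x2D
Byte[7]=B7: continuation. acc=(acc<<6)|0x37=0xB77
Byte[8]=98: continuation. acc=(acc<<6)|0x18=0x2DDD8
Completed: cp=U+2DDD8 (starts at byte 5)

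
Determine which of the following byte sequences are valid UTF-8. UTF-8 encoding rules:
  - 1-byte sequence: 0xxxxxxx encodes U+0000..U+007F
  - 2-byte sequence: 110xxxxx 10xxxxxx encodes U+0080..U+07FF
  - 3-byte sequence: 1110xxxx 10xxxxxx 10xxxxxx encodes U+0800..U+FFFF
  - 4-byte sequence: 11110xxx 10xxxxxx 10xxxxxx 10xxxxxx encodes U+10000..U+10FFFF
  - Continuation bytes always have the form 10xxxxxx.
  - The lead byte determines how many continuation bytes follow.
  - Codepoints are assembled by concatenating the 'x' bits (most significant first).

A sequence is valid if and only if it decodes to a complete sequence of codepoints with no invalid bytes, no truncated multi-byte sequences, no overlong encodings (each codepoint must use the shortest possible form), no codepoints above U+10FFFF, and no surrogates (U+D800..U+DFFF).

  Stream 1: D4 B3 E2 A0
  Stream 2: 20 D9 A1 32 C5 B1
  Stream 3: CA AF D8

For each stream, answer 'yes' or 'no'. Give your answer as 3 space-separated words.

Stream 1: error at byte offset 4. INVALID
Stream 2: decodes cleanly. VALID
Stream 3: error at byte offset 3. INVALID

Answer: no yes no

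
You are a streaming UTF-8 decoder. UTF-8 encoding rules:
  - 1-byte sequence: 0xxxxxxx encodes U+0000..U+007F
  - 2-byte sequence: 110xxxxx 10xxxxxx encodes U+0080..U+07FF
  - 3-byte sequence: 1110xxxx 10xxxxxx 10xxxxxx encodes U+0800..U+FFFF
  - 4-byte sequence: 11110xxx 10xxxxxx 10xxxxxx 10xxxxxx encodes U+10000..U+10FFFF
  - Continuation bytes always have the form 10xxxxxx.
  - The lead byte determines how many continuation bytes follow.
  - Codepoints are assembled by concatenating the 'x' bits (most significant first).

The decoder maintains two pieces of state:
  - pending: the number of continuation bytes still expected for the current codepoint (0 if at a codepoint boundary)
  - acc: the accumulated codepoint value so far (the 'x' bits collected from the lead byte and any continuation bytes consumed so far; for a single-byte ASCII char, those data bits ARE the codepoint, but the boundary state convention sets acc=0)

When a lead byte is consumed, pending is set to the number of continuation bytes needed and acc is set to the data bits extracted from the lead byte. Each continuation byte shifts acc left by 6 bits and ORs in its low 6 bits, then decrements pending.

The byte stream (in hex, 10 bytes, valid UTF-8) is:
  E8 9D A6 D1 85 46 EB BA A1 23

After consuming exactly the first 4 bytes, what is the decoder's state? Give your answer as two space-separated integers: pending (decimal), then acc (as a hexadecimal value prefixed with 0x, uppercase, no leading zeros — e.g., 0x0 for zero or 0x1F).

Byte[0]=E8: 3-byte lead. pending=2, acc=0x8
Byte[1]=9D: continuation. acc=(acc<<6)|0x1D=0x21D, pending=1
Byte[2]=A6: continuation. acc=(acc<<6)|0x26=0x8766, pending=0
Byte[3]=D1: 2-byte lead. pending=1, acc=0x11

Answer: 1 0x11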